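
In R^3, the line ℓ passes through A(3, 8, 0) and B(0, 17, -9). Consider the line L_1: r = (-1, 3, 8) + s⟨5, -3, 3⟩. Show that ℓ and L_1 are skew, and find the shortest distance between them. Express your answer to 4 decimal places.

2.1213

A direction vector for ℓ is B − A = (-3, 9, -9).
Common perpendicular direction n = (-3, 9, -9) × (5, -3, 3) = (0, -36, -36).
With w = (-1, 3, 8) − (3, 8, 0) = (-4, -5, 8), w · n = -108.
Since n ≠ 0 the lines are not parallel, and w · n = -108 ≠ 0 so they do not intersect; hence they are skew.
Distance = |w · n| / |n| = |-108| / √2592 ≈ 2.1213.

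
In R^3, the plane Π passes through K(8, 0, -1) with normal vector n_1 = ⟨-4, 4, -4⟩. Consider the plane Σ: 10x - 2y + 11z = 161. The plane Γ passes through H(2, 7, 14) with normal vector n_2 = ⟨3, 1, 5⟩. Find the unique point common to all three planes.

(6, 10, 11)

Π: n_1·r = n_1·K gives -4x + 4y - 4z = -28.
Γ: n_2·r = n_2·H gives 3x + y + 5z = 83.
Solving the 3×3 linear system -4x + 4y - 4z = -28, 10x - 2y + 11z = 161, 3x + y + 5z = 83 (e.g. by elimination or Cramer's rule, determinant = -48) gives (6, 10, 11).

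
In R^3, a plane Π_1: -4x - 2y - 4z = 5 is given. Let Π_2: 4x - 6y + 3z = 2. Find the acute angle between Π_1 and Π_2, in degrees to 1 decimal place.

70.0

cos θ = |n₁·n₂| / (|n₁||n₂|) = |-16| / (√36 · √61).
θ = arccos(0.34143) ≈ 70.0°.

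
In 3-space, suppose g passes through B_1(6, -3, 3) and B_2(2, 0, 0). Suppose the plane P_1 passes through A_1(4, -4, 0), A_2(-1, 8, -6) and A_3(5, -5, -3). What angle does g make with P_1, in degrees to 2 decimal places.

A direction vector for g is B_2 − B_1 = (-4, 3, -3).
A_1A_2 = (-5, 12, -6), A_1A_3 = (1, -1, -3); a normal to P_1 is A_1A_2 × A_1A_3 = (-42, -21, -7).
Using A_1: P_1 has equation -42x - 21y - 7z = -84.
sin θ = |n·v| / (|n||v|) = |126| / (√2254 · √34) = 0.45515.
θ ≈ 27.07°.

27.07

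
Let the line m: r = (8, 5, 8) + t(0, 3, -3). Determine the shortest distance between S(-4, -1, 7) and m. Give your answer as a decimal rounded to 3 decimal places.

Taking (8, 5, 8) on m with direction v = (0, 3, -3): w = S − (8, 5, 8) = (-12, -6, -1), and w × v = (21, -36, -36).
Distance = |w × v| / |v| = √3033 / √18 ≈ 12.981.

12.981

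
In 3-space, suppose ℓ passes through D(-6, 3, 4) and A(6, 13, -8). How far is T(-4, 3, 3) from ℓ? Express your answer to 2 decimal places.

A direction vector for ℓ is A − D = (12, 10, -12).
Taking (-6, 3, 4) on ℓ with direction v = (12, 10, -12): w = T − (-6, 3, 4) = (2, 0, -1), and w × v = (10, 12, 20).
Distance = |w × v| / |v| = √644 / √388 ≈ 1.29.

1.29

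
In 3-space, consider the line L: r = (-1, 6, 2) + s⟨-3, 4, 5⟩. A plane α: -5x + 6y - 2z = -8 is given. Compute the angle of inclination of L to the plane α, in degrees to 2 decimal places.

sin θ = |n·v| / (|n||v|) = |29| / (√65 · √50) = 0.50869.
θ ≈ 30.58°.

30.58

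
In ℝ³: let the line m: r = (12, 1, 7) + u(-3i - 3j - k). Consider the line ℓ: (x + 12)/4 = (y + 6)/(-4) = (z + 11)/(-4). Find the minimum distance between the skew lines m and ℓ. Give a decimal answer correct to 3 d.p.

ℓ has direction (4, -4, -4) through (-12, -6, -11).
Common perpendicular direction n = (-3, -3, -1) × (4, -4, -4) = (8, -16, 24).
With w = (-12, -6, -11) − (12, 1, 7) = (-24, -7, -18), w · n = -512.
Distance = |w · n| / |n| = |-512| / √896 ≈ 17.105.

17.105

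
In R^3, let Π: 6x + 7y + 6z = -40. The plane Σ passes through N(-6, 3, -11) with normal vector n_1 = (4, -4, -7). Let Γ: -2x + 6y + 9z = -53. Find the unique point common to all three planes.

Σ: n_1·r = n_1·N gives 4x - 4y - 7z = 41.
Solving the 3×3 linear system 6x + 7y + 6z = -40, 4x - 4y - 7z = 41, -2x + 6y + 9z = -53 (e.g. by elimination or Cramer's rule, determinant = -22) gives (1, -4, -3).

(1, -4, -3)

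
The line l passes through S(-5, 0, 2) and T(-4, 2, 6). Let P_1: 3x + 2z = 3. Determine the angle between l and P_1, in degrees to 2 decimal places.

41.74

A direction vector for l is T − S = (1, 2, 4).
sin θ = |n·v| / (|n||v|) = |11| / (√13 · √21) = 0.66575.
θ ≈ 41.74°.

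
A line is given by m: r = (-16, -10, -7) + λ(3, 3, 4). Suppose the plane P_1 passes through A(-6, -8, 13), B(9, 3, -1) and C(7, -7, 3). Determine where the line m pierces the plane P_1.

AB = (15, 11, -14), AC = (13, 1, -10); a normal to P_1 is AB × AC = (-96, -32, -128).
Using A: P_1 has equation -96x - 32y - 128z = -832.
Substitute r = (-16, -10, -7) + t(3, 3, 4) into the plane: 2752 + (-896)t = -832, so t = 4.
Intersection: (-16, -10, -7) + 4·(3, 3, 4) = (-4, 2, 9).

(-4, 2, 9)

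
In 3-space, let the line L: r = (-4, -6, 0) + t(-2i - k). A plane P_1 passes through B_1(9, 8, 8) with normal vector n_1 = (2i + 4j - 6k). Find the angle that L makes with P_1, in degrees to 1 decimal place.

P_1: n_1·r = n_1·B_1 gives 2x + 4y - 6z = 2.
sin θ = |n·v| / (|n||v|) = |2| / (√56 · √5) = 0.11952.
θ ≈ 6.9°.

6.9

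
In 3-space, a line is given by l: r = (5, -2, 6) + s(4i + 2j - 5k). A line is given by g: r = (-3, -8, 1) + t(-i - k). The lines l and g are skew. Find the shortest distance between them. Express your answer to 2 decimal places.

5.09

Common perpendicular direction n = (4, 2, -5) × (-1, 0, -1) = (-2, 9, 2).
With w = (-3, -8, 1) − (5, -2, 6) = (-8, -6, -5), w · n = -48.
Distance = |w · n| / |n| = |-48| / √89 ≈ 5.09.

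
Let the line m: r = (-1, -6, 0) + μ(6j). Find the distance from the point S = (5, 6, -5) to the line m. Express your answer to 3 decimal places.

Taking (-1, -6, 0) on m with direction v = (0, 6, 0): w = S − (-1, -6, 0) = (6, 12, -5), and w × v = (30, 0, 36).
Distance = |w × v| / |v| = √2196 / √36 ≈ 7.810.

7.810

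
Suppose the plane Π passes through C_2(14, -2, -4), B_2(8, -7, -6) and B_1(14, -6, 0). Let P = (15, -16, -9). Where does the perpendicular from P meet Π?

C_2B_2 = (-6, -5, -2), C_2B_1 = (0, -4, 4); a normal to Π is C_2B_2 × C_2B_1 = (-28, 24, 24).
Using C_2: Π has equation -28x + 24y + 24z = -536.
Foot = P − λn with λ = (n·P − d)/|n|² = (-1020 − (-536))/1936 = -1/4.
Foot = (15, -16, -9) − (-1/4)·(-28, 24, 24) = (8, -10, -3).

(8, -10, -3)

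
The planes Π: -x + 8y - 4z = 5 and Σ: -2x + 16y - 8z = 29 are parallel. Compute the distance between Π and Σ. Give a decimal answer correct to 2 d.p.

1.06

Rescale Σ by 1/2: -x + 8y - 4z = 29/2. Then distance = |5 − (29/2)| / √81 ≈ 1.06.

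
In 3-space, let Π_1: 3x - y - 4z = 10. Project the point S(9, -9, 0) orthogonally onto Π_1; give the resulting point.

(6, -8, 4)

Foot = S − λn with λ = (n·S − d)/|n|² = (36 − 10)/26 = 1.
Foot = (9, -9, 0) − 1·(3, -1, -4) = (6, -8, 4).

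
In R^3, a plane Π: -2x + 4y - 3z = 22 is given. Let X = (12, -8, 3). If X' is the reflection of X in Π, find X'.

λ = (n·X − d)/|n|² = (-65 − 22)/29 = -3.
Reflection = X − 2λn = (12, -8, 3) − (-6)·(-2, 4, -3) = (0, 16, -15).

(0, 16, -15)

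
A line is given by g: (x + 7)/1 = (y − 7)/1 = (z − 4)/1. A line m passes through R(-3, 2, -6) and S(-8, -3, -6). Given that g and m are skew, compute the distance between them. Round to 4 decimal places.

g has direction (1, 1, 1) through (-7, 7, 4).
A direction vector for m is S − R = (-5, -5, 0).
Common perpendicular direction n = (1, 1, 1) × (-5, -5, 0) = (5, -5, 0).
With w = (-3, 2, -6) − (-7, 7, 4) = (4, -5, -10), w · n = 45.
Distance = |w · n| / |n| = |45| / √50 ≈ 6.3640.

6.3640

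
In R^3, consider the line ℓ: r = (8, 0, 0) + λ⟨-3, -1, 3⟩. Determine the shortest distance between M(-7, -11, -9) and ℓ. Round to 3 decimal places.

19.564

Taking (8, 0, 0) on ℓ with direction v = (-3, -1, 3): w = M − (8, 0, 0) = (-15, -11, -9), and w × v = (-42, 72, -18).
Distance = |w × v| / |v| = √7272 / √19 ≈ 19.564.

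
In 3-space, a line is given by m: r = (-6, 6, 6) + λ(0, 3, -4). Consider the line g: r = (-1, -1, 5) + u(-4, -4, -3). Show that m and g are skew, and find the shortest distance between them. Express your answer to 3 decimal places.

Common perpendicular direction n = (0, 3, -4) × (-4, -4, -3) = (-25, 16, 12).
With w = (-1, -1, 5) − (-6, 6, 6) = (5, -7, -1), w · n = -249.
Since n ≠ 0 the lines are not parallel, and w · n = -249 ≠ 0 so they do not intersect; hence they are skew.
Distance = |w · n| / |n| = |-249| / √1025 ≈ 7.777.

7.777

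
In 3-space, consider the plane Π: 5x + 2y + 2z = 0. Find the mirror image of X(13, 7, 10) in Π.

λ = (n·X − d)/|n|² = (99 − 0)/33 = 3.
Reflection = X − 2λn = (13, 7, 10) − 6·(5, 2, 2) = (-17, -5, -2).

(-17, -5, -2)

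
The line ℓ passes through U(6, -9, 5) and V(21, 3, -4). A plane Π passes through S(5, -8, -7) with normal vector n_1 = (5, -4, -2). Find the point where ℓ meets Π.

A direction vector for ℓ is V − U = (15, 12, -9).
Π: n_1·r = n_1·S gives 5x - 4y - 2z = 71.
Substitute r = (6, -9, 5) + t(15, 12, -9) into the plane: 56 + 45t = 71, so t = 1/3.
Intersection: (6, -9, 5) + (1/3)·(15, 12, -9) = (11, -5, 2).

(11, -5, 2)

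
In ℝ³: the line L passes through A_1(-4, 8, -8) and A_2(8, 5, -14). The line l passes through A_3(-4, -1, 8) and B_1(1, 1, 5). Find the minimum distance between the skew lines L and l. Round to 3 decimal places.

A direction vector for L is A_2 − A_1 = (12, -3, -6).
A direction vector for l is B_1 − A_3 = (5, 2, -3).
Common perpendicular direction n = (12, -3, -6) × (5, 2, -3) = (21, 6, 39).
With w = (-4, -1, 8) − (-4, 8, -8) = (0, -9, 16), w · n = 570.
Distance = |w · n| / |n| = |570| / √1998 ≈ 12.752.

12.752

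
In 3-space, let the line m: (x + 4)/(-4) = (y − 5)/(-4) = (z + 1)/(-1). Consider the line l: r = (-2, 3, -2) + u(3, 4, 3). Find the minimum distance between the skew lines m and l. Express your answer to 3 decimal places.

m has direction (-4, -4, -1) through (-4, 5, -1).
Common perpendicular direction n = (-4, -4, -1) × (3, 4, 3) = (-8, 9, -4).
With w = (-2, 3, -2) − (-4, 5, -1) = (2, -2, -1), w · n = -30.
Distance = |w · n| / |n| = |-30| / √161 ≈ 2.364.

2.364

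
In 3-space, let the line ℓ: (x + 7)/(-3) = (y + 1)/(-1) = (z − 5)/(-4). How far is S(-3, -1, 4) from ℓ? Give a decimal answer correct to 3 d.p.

ℓ has direction (-3, -1, -4) through (-7, -1, 5).
Taking (-7, -1, 5) on ℓ with direction v = (-3, -1, -4): w = S − (-7, -1, 5) = (4, 0, -1), and w × v = (-1, 19, -4).
Distance = |w × v| / |v| = √378 / √26 ≈ 3.813.

3.813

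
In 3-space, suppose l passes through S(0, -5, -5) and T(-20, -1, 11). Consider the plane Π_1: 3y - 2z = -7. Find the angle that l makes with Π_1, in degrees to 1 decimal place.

A direction vector for l is T − S = (-20, 4, 16).
sin θ = |n·v| / (|n||v|) = |-20| / (√13 · √672) = 0.21398.
θ ≈ 12.4°.

12.4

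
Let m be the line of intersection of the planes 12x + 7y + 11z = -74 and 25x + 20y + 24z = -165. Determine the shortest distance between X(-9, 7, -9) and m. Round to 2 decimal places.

11.98

Direction of m: (12, 7, 11) × (25, 20, 24) = (-52, -13, 65).
A point on m: solving the two plane equations with x = -9 gives (-9, -3, 5).
Taking (-9, -3, 5) on m with direction v = (-52, -13, 65): w = X − (-9, -3, 5) = (0, 10, -14), and w × v = (468, 728, 520).
Distance = |w × v| / |v| = √1019408 / √7098 ≈ 11.98.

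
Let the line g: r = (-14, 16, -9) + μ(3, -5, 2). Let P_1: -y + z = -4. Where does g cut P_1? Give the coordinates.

(-5, 1, -3)

Substitute r = (-14, 16, -9) + t(3, -5, 2) into the plane: -25 + 7t = -4, so t = 3.
Intersection: (-14, 16, -9) + 3·(3, -5, 2) = (-5, 1, -3).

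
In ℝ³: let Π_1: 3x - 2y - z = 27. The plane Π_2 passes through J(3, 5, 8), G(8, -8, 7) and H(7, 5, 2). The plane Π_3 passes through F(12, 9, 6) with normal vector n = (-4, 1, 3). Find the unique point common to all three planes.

(8, -4, 5)

JG = (5, -13, -1), JH = (4, 0, -6); a normal to Π_2 is JG × JH = (78, 26, 52).
Using J: Π_2 has equation 78x + 26y + 52z = 780.
Π_3: n·r = n·F gives -4x + y + 3z = -21.
Solving the 3×3 linear system 3x - 2y - z = 27, 78x + 26y + 52z = 780, -4x + y + 3z = -21 (e.g. by elimination or Cramer's rule, determinant = 780) gives (8, -4, 5).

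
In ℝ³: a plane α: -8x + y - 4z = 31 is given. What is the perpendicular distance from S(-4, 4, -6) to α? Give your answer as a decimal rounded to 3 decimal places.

3.222

n·S − d = (-8)·(-4) + (1)·(4) + (-4)·(-6) − 31 = 29; |n| = √81.
Distance = |29| / √81 = 29/√81 ≈ 3.222.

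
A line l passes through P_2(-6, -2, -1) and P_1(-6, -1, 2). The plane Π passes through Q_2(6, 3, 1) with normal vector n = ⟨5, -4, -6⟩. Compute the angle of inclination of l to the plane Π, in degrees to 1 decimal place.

A direction vector for l is P_1 − P_2 = (0, 1, 3).
Π: n·r = n·Q_2 gives 5x - 4y - 6z = 12.
sin θ = |n·v| / (|n||v|) = |-22| / (√77 · √10) = 0.79282.
θ ≈ 52.5°.

52.5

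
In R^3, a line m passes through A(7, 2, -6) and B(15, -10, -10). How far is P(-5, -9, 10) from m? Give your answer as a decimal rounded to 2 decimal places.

A direction vector for m is B − A = (8, -12, -4).
Taking (7, 2, -6) on m with direction v = (8, -12, -4): w = P − (7, 2, -6) = (-12, -11, 16), and w × v = (236, 80, 232).
Distance = |w × v| / |v| = √115920 / √224 ≈ 22.75.

22.75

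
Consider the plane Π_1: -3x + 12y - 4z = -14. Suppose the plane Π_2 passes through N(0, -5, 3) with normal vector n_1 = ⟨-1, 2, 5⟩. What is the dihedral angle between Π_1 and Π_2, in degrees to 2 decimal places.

84.36

Π_2: n_1·r = n_1·N gives -x + 2y + 5z = 5.
cos θ = |n₁·n₂| / (|n₁||n₂|) = |7| / (√169 · √30).
θ = arccos(0.09831) ≈ 84.36°.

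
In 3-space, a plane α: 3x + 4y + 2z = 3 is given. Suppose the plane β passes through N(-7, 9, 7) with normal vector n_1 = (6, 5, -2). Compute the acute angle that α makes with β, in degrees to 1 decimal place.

38.5

β: n_1·r = n_1·N gives 6x + 5y - 2z = -11.
cos θ = |n₁·n₂| / (|n₁||n₂|) = |34| / (√29 · √65).
θ = arccos(0.78311) ≈ 38.5°.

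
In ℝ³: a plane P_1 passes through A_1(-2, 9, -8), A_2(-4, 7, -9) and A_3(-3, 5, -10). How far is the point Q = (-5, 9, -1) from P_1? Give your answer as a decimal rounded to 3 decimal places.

6.261

A_1A_2 = (-2, -2, -1), A_1A_3 = (-1, -4, -2); a normal to P_1 is A_1A_2 × A_1A_3 = (0, -3, 6).
Using A_1: P_1 has equation -3y + 6z = -75.
n·Q − d = (0)·(-5) + (-3)·(9) + (6)·(-1) − (-75) = 42; |n| = √45.
Distance = |42| / √45 = 42/√45 ≈ 6.261.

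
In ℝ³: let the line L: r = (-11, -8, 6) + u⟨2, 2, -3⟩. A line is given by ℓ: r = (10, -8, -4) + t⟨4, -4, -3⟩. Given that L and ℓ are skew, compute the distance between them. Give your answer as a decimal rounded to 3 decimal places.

8.783

Common perpendicular direction n = (2, 2, -3) × (4, -4, -3) = (-18, -6, -16).
With w = (10, -8, -4) − (-11, -8, 6) = (21, 0, -10), w · n = -218.
Distance = |w · n| / |n| = |-218| / √616 ≈ 8.783.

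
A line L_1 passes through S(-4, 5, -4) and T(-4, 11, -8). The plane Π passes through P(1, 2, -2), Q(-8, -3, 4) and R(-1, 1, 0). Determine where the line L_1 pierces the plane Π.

A direction vector for L_1 is T − S = (0, 6, -4).
PQ = (-9, -5, 6), PR = (-2, -1, 2); a normal to Π is PQ × PR = (-4, 6, -1).
Using P: Π has equation -4x + 6y - z = 10.
Substitute r = (-4, 5, -4) + t(0, 6, -4) into the plane: 50 + 40t = 10, so t = -1.
Intersection: (-4, 5, -4) + (-1)·(0, 6, -4) = (-4, -1, 0).

(-4, -1, 0)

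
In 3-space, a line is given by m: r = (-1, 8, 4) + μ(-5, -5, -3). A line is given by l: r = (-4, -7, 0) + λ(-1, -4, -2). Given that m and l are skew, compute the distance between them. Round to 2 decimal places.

3.06

Common perpendicular direction n = (-5, -5, -3) × (-1, -4, -2) = (-2, -7, 15).
With w = (-4, -7, 0) − (-1, 8, 4) = (-3, -15, -4), w · n = 51.
Distance = |w · n| / |n| = |51| / √278 ≈ 3.06.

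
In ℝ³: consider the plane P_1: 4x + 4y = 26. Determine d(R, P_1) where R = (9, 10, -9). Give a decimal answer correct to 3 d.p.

n·R − d = (4)·(9) + (4)·(10) + (0)·(-9) − 26 = 50; |n| = √32.
Distance = |50| / √32 = 50/√32 ≈ 8.839.

8.839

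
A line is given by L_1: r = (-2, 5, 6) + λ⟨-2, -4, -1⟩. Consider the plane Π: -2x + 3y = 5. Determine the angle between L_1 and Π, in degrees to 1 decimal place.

29.0

sin θ = |n·v| / (|n||v|) = |-8| / (√13 · √21) = 0.48418.
θ ≈ 29.0°.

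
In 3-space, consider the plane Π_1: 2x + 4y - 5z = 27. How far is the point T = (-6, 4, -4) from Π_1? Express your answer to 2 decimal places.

0.45

n·T − d = (2)·(-6) + (4)·(4) + (-5)·(-4) − 27 = -3; |n| = √45.
Distance = |-3| / √45 = 3/√45 ≈ 0.45.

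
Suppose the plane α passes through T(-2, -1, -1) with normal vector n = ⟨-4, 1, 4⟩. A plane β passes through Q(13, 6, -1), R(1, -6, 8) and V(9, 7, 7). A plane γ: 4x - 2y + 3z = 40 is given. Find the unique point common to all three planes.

(5, -1, 6)

α: n·r = n·T gives -4x + y + 4z = 3.
QR = (-12, -12, 9), QV = (-4, 1, 8); a normal to β is QR × QV = (-105, 60, -60).
Using Q: β has equation -105x + 60y - 60z = -945.
Solving the 3×3 linear system -4x + y + 4z = 3, -105x + 60y - 60z = -945, 4x - 2y + 3z = 40 (e.g. by elimination or Cramer's rule, determinant = -285) gives (5, -1, 6).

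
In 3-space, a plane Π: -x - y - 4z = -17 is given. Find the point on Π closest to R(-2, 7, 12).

(-4, 5, 4)

Foot = R − λn with λ = (n·R − d)/|n|² = (-53 − (-17))/18 = -2.
Foot = (-2, 7, 12) − (-2)·(-1, -1, -4) = (-4, 5, 4).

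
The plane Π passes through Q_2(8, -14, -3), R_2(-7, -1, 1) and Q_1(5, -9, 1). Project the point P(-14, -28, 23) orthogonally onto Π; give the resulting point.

(2, -4, 5)

Q_2R_2 = (-15, 13, 4), Q_2Q_1 = (-3, 5, 4); a normal to Π is Q_2R_2 × Q_2Q_1 = (32, 48, -36).
Using Q_2: Π has equation 32x + 48y - 36z = -308.
Foot = P − λn with λ = (n·P − d)/|n|² = (-2620 − (-308))/4624 = -1/2.
Foot = (-14, -28, 23) − (-1/2)·(32, 48, -36) = (2, -4, 5).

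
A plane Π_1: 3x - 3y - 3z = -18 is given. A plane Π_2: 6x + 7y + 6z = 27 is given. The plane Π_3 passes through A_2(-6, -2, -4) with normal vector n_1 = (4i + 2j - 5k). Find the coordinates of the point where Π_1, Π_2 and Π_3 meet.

(-1, 3, 2)

Π_3: n_1·r = n_1·A_2 gives 4x + 2y - 5z = -8.
Solving the 3×3 linear system 3x - 3y - 3z = -18, 6x + 7y + 6z = 27, 4x + 2y - 5z = -8 (e.g. by elimination or Cramer's rule, determinant = -255) gives (-1, 3, 2).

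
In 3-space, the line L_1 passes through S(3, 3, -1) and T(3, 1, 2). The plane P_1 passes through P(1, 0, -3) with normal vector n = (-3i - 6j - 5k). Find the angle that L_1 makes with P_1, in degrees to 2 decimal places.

A direction vector for L_1 is T − S = (0, -2, 3).
P_1: n·r = n·P gives -3x - 6y - 5z = 12.
sin θ = |n·v| / (|n||v|) = |-3| / (√70 · √13) = 0.09945.
θ ≈ 5.71°.

5.71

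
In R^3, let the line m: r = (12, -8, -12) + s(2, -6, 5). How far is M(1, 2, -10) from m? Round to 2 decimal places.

12.05

Taking (12, -8, -12) on m with direction v = (2, -6, 5): w = M − (12, -8, -12) = (-11, 10, 2), and w × v = (62, 59, 46).
Distance = |w × v| / |v| = √9441 / √65 ≈ 12.05.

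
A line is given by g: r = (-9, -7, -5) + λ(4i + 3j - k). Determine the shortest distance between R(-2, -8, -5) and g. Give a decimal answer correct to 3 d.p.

5.095

Taking (-9, -7, -5) on g with direction v = (4, 3, -1): w = R − (-9, -7, -5) = (7, -1, 0), and w × v = (1, 7, 25).
Distance = |w × v| / |v| = √675 / √26 ≈ 5.095.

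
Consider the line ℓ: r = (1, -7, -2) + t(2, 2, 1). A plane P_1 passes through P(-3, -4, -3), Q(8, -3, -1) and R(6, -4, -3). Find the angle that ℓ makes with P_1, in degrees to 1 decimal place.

26.6

PQ = (11, 1, 2), PR = (9, 0, 0); a normal to P_1 is PQ × PR = (0, 18, -9).
Using P: P_1 has equation 18y - 9z = -45.
sin θ = |n·v| / (|n||v|) = |27| / (√405 · √9) = 0.44721.
θ ≈ 26.6°.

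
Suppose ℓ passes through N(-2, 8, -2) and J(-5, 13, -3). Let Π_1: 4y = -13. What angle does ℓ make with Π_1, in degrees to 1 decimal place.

57.7

A direction vector for ℓ is J − N = (-3, 5, -1).
sin θ = |n·v| / (|n||v|) = |20| / (√16 · √35) = 0.84515.
θ ≈ 57.7°.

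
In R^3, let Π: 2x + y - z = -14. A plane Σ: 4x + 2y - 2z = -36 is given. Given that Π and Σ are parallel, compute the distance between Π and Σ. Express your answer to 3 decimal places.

1.633

Rescale Σ by 1/2: 2x + y - z = -18. Then distance = |-14 − (-18)| / √6 ≈ 1.633.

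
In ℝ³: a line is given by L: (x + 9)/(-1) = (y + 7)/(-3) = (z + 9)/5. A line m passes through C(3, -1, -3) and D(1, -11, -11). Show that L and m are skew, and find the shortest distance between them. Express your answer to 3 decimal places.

L has direction (-1, -3, 5) through (-9, -7, -9).
A direction vector for m is D − C = (-2, -10, -8).
Common perpendicular direction n = (-1, -3, 5) × (-2, -10, -8) = (74, -18, 4).
With w = (3, -1, -3) − (-9, -7, -9) = (12, 6, 6), w · n = 804.
Since n ≠ 0 the lines are not parallel, and w · n = 804 ≠ 0 so they do not intersect; hence they are skew.
Distance = |w · n| / |n| = |804| / √5816 ≈ 10.543.

10.543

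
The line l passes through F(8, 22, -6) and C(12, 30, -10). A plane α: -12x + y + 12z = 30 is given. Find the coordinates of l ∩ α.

(0, 6, 2)

A direction vector for l is C − F = (4, 8, -4).
Substitute r = (8, 22, -6) + t(4, 8, -4) into the plane: -146 + (-88)t = 30, so t = -2.
Intersection: (8, 22, -6) + (-2)·(4, 8, -4) = (0, 6, 2).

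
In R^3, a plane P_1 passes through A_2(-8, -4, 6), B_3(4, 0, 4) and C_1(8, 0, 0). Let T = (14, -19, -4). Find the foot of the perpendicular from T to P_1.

(8, -4, -10)

A_2B_3 = (12, 4, -2), A_2C_1 = (16, 4, -6); a normal to P_1 is A_2B_3 × A_2C_1 = (-16, 40, -16).
Using A_2: P_1 has equation -16x + 40y - 16z = -128.
Foot = T − λn with λ = (n·T − d)/|n|² = (-920 − (-128))/2112 = -3/8.
Foot = (14, -19, -4) − (-3/8)·(-16, 40, -16) = (8, -4, -10).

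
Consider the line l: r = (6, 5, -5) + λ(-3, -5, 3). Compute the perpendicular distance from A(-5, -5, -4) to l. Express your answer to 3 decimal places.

7.071

Taking (6, 5, -5) on l with direction v = (-3, -5, 3): w = A − (6, 5, -5) = (-11, -10, 1), and w × v = (-25, 30, 25).
Distance = |w × v| / |v| = √2150 / √43 ≈ 7.071.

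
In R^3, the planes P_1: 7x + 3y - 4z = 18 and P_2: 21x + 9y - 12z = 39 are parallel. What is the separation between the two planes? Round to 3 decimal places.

Rescale P_2 by 1/3: 7x + 3y - 4z = 13. Then distance = |18 − 13| / √74 ≈ 0.581.

0.581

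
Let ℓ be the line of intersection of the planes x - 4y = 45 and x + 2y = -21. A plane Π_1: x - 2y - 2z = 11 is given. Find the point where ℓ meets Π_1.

Direction of ℓ: (1, -4, 0) × (1, 2, 0) = (0, 0, 6).
A point on ℓ: solving the two plane equations with z = 10 gives (1, -11, 10).
Substitute r = (1, -11, 10) + t(0, 0, 6) into the plane: 3 + (-12)t = 11, so t = -2/3.
Intersection: (1, -11, 10) + (-2/3)·(0, 0, 6) = (1, -11, 6).

(1, -11, 6)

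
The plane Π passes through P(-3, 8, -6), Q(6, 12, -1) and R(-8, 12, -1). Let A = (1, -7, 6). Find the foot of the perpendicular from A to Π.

(1, 8, -6)

PQ = (9, 4, 5), PR = (-5, 4, 5); a normal to Π is PQ × PR = (0, -70, 56).
Using P: Π has equation -70y + 56z = -896.
Foot = A − λn with λ = (n·A − d)/|n|² = (826 − (-896))/8036 = 3/14.
Foot = (1, -7, 6) − (3/14)·(0, -70, 56) = (1, 8, -6).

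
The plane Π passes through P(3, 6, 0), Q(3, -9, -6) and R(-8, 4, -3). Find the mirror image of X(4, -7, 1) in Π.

(6, -3, -9)

PQ = (0, -15, -6), PR = (-11, -2, -3); a normal to Π is PQ × PR = (33, 66, -165).
Using P: Π has equation 33x + 66y - 165z = 495.
λ = (n·X − d)/|n|² = (-495 − 495)/32670 = -1/33.
Reflection = X − 2λn = (4, -7, 1) − (-2/33)·(33, 66, -165) = (6, -3, -9).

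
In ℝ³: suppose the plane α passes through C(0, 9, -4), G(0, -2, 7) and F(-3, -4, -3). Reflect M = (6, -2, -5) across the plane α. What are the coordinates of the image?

(-10, 2, -1)

CG = (0, -11, 11), CF = (-3, -13, 1); a normal to α is CG × CF = (132, -33, -33).
Using C: α has equation 132x - 33y - 33z = -165.
λ = (n·M − d)/|n|² = (1023 − (-165))/19602 = 2/33.
Reflection = M − 2λn = (6, -2, -5) − (4/33)·(132, -33, -33) = (-10, 2, -1).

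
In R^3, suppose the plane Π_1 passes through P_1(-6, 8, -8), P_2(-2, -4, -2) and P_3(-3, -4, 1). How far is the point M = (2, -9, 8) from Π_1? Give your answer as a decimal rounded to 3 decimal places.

4.143

P_1P_2 = (4, -12, 6), P_1P_3 = (3, -12, 9); a normal to Π_1 is P_1P_2 × P_1P_3 = (-36, -18, -12).
Using P_1: Π_1 has equation -36x - 18y - 12z = 168.
n·M − d = (-36)·(2) + (-18)·(-9) + (-12)·(8) − 168 = -174; |n| = √1764.
Distance = |-174| / √1764 = 174/√1764 ≈ 4.143.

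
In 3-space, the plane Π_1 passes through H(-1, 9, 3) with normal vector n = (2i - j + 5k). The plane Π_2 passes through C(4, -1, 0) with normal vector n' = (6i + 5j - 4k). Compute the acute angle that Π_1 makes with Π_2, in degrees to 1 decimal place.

Π_1: n·r = n·H gives 2x - y + 5z = 4.
Π_2: n'·r = n'·C gives 6x + 5y - 4z = 19.
cos θ = |n₁·n₂| / (|n₁||n₂|) = |-13| / (√30 · √77).
θ = arccos(0.27048) ≈ 74.3°.

74.3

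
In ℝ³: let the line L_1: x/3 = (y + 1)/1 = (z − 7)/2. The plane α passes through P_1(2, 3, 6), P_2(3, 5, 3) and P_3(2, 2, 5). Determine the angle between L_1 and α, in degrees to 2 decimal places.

55.38

L_1 has direction (3, 1, 2) through (0, -1, 7).
P_1P_2 = (1, 2, -3), P_1P_3 = (0, -1, -1); a normal to α is P_1P_2 × P_1P_3 = (-5, 1, -1).
Using P_1: α has equation -5x + y - z = -13.
sin θ = |n·v| / (|n||v|) = |-16| / (√27 · √14) = 0.82295.
θ ≈ 55.38°.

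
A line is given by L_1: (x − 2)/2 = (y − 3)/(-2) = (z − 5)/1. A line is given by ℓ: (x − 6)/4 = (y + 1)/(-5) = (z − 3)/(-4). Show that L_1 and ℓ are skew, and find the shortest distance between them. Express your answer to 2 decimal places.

0.45

L_1 has direction (2, -2, 1) through (2, 3, 5).
ℓ has direction (4, -5, -4) through (6, -1, 3).
Common perpendicular direction n = (2, -2, 1) × (4, -5, -4) = (13, 12, -2).
With w = (6, -1, 3) − (2, 3, 5) = (4, -4, -2), w · n = 8.
Since n ≠ 0 the lines are not parallel, and w · n = 8 ≠ 0 so they do not intersect; hence they are skew.
Distance = |w · n| / |n| = |8| / √317 ≈ 0.45.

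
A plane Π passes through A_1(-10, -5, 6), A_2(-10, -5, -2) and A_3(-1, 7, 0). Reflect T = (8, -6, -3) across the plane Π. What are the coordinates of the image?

A_1A_2 = (0, 0, -8), A_1A_3 = (9, 12, -6); a normal to Π is A_1A_2 × A_1A_3 = (96, -72, 0).
Using A_1: Π has equation 96x - 72y = -600.
λ = (n·T − d)/|n|² = (1200 − (-600))/14400 = 1/8.
Reflection = T − 2λn = (8, -6, -3) − (1/4)·(96, -72, 0) = (-16, 12, -3).

(-16, 12, -3)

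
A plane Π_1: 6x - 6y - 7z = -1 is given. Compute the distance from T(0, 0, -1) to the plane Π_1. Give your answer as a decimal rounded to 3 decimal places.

n·T − d = (6)·(0) + (-6)·(0) + (-7)·(-1) − (-1) = 8; |n| = √121.
Distance = |8| / √121 = 8/√121 ≈ 0.727.

0.727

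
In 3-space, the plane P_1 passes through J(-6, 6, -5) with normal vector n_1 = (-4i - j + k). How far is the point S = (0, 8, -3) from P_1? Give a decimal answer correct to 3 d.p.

P_1: n_1·r = n_1·J gives -4x - y + z = 13.
n·S − d = (-4)·(0) + (-1)·(8) + (1)·(-3) − 13 = -24; |n| = √18.
Distance = |-24| / √18 = 24/√18 ≈ 5.657.

5.657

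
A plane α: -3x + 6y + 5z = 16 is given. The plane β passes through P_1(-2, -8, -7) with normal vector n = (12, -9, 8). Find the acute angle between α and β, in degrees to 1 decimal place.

69.4

β: n·r = n·P_1 gives 12x - 9y + 8z = -8.
cos θ = |n₁·n₂| / (|n₁||n₂|) = |-50| / (√70 · √289).
θ = arccos(0.35154) ≈ 69.4°.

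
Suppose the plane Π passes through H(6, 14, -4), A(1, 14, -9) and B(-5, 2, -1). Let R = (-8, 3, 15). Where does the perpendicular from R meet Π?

(-2, -4, 9)

HA = (-5, 0, -5), HB = (-11, -12, 3); a normal to Π is HA × HB = (-60, 70, 60).
Using H: Π has equation -60x + 70y + 60z = 380.
Foot = R − λn with λ = (n·R − d)/|n|² = (1590 − 380)/12100 = 1/10.
Foot = (-8, 3, 15) − (1/10)·(-60, 70, 60) = (-2, -4, 9).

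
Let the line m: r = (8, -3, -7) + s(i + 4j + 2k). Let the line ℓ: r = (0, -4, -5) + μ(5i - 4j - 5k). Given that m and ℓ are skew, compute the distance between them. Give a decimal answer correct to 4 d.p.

Common perpendicular direction n = (1, 4, 2) × (5, -4, -5) = (-12, 15, -24).
With w = (0, -4, -5) − (8, -3, -7) = (-8, -1, 2), w · n = 33.
Distance = |w · n| / |n| = |33| / √945 ≈ 1.0735.

1.0735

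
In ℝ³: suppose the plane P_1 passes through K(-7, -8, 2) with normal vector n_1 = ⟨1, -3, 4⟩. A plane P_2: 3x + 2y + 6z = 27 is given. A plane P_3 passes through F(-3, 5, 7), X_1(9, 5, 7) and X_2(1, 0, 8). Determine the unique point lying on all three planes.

(-7, 0, 8)

P_1: n_1·r = n_1·K gives x - 3y + 4z = 25.
FX_1 = (12, 0, 0), FX_2 = (4, -5, 1); a normal to P_3 is FX_1 × FX_2 = (0, -12, -60).
Using F: P_3 has equation -12y - 60z = -480.
Solving the 3×3 linear system x - 3y + 4z = 25, 3x + 2y + 6z = 27, -12y - 60z = -480 (e.g. by elimination or Cramer's rule, determinant = -732) gives (-7, 0, 8).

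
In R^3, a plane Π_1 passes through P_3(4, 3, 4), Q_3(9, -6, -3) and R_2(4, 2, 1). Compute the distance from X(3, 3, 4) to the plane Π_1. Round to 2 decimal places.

0.78

P_3Q_3 = (5, -9, -7), P_3R_2 = (0, -1, -3); a normal to Π_1 is P_3Q_3 × P_3R_2 = (20, 15, -5).
Using P_3: Π_1 has equation 20x + 15y - 5z = 105.
n·X − d = (20)·(3) + (15)·(3) + (-5)·(4) − 105 = -20; |n| = √650.
Distance = |-20| / √650 = 20/√650 ≈ 0.78.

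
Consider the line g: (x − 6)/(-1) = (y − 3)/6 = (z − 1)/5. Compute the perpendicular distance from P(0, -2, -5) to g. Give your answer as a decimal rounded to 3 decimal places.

7.069

g has direction (-1, 6, 5) through (6, 3, 1).
Taking (6, 3, 1) on g with direction v = (-1, 6, 5): w = P − (6, 3, 1) = (-6, -5, -6), and w × v = (11, 36, -41).
Distance = |w × v| / |v| = √3098 / √62 ≈ 7.069.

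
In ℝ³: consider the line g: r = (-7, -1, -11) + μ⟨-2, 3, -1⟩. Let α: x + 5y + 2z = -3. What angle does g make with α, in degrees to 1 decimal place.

32.5

sin θ = |n·v| / (|n||v|) = |11| / (√30 · √14) = 0.53675.
θ ≈ 32.5°.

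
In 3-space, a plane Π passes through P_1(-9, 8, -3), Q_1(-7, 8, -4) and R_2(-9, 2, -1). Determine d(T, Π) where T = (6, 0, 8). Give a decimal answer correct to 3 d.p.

P_1Q_1 = (2, 0, -1), P_1R_2 = (0, -6, 2); a normal to Π is P_1Q_1 × P_1R_2 = (-6, -4, -12).
Using P_1: Π has equation -6x - 4y - 12z = 58.
n·T − d = (-6)·(6) + (-4)·(0) + (-12)·(8) − 58 = -190; |n| = √196.
Distance = |-190| / √196 = 190/√196 ≈ 13.571.

13.571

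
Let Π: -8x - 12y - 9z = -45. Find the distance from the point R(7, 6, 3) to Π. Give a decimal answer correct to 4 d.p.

n·R − d = (-8)·(7) + (-12)·(6) + (-9)·(3) − (-45) = -110; |n| = √289.
Distance = |-110| / √289 = 110/√289 ≈ 6.4706.

6.4706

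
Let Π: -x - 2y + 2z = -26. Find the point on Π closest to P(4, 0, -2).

(6, 4, -6)

Foot = P − λn with λ = (n·P − d)/|n|² = (-8 − (-26))/9 = 2.
Foot = (4, 0, -2) − 2·(-1, -2, 2) = (6, 4, -6).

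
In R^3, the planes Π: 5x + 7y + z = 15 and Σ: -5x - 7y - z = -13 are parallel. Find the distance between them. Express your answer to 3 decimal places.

0.231

Rescale Σ by 1/(-1): 5x + 7y + z = 13. Then distance = |15 − 13| / √75 ≈ 0.231.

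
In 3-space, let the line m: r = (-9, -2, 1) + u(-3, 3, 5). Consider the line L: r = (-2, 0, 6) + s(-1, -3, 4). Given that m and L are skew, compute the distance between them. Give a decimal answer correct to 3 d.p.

Common perpendicular direction n = (-3, 3, 5) × (-1, -3, 4) = (27, 7, 12).
With w = (-2, 0, 6) − (-9, -2, 1) = (7, 2, 5), w · n = 263.
Distance = |w · n| / |n| = |263| / √922 ≈ 8.661.

8.661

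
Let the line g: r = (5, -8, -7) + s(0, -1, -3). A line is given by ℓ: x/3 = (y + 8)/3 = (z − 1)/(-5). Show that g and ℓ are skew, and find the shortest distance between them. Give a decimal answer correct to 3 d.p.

ℓ has direction (3, 3, -5) through (0, -8, 1).
Common perpendicular direction n = (0, -1, -3) × (3, 3, -5) = (14, -9, 3).
With w = (0, -8, 1) − (5, -8, -7) = (-5, 0, 8), w · n = -46.
Since n ≠ 0 the lines are not parallel, and w · n = -46 ≠ 0 so they do not intersect; hence they are skew.
Distance = |w · n| / |n| = |-46| / √286 ≈ 2.720.

2.720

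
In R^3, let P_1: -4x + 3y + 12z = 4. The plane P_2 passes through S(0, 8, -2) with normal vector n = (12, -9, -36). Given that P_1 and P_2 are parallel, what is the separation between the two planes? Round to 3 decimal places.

0.308

P_2: n·r = n·S gives 12x - 9y - 36z = 0.
Rescale P_2 by 1/(-3): -4x + 3y + 12z = 0. Then distance = |4 − 0| / √169 ≈ 0.308.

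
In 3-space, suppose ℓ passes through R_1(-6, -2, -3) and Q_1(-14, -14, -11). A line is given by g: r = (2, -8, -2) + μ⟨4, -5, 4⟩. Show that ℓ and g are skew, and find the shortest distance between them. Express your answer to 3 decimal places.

A direction vector for ℓ is Q_1 − R_1 = (-8, -12, -8).
Common perpendicular direction n = (-8, -12, -8) × (4, -5, 4) = (-88, 0, 88).
With w = (2, -8, -2) − (-6, -2, -3) = (8, -6, 1), w · n = -616.
Since n ≠ 0 the lines are not parallel, and w · n = -616 ≠ 0 so they do not intersect; hence they are skew.
Distance = |w · n| / |n| = |-616| / √15488 ≈ 4.950.

4.950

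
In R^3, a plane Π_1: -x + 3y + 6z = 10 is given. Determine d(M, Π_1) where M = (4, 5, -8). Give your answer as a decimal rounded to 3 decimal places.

6.930

n·M − d = (-1)·(4) + (3)·(5) + (6)·(-8) − 10 = -47; |n| = √46.
Distance = |-47| / √46 = 47/√46 ≈ 6.930.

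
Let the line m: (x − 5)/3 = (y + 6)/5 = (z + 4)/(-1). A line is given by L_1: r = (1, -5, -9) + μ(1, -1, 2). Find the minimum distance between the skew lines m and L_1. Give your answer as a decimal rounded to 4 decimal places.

m has direction (3, 5, -1) through (5, -6, -4).
Common perpendicular direction n = (3, 5, -1) × (1, -1, 2) = (9, -7, -8).
With w = (1, -5, -9) − (5, -6, -4) = (-4, 1, -5), w · n = -3.
Distance = |w · n| / |n| = |-3| / √194 ≈ 0.2154.

0.2154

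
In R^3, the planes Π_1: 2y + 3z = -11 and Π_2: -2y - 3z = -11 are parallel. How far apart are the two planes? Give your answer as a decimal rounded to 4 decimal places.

6.1017

Rescale Π_2 by 1/(-1): 2y + 3z = 11. Then distance = |-11 − 11| / √13 ≈ 6.1017.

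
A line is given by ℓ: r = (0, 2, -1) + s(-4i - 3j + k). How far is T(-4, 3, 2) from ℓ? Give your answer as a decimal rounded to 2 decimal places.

Taking (0, 2, -1) on ℓ with direction v = (-4, -3, 1): w = T − (0, 2, -1) = (-4, 1, 3), and w × v = (10, -8, 16).
Distance = |w × v| / |v| = √420 / √26 ≈ 4.02.

4.02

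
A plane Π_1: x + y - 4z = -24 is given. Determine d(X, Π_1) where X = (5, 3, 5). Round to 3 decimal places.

2.828

n·X − d = (1)·(5) + (1)·(3) + (-4)·(5) − (-24) = 12; |n| = √18.
Distance = |12| / √18 = 12/√18 ≈ 2.828.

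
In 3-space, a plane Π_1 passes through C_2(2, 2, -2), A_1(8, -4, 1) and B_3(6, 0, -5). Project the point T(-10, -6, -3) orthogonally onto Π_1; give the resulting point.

(-2, 4, 1)

C_2A_1 = (6, -6, 3), C_2B_3 = (4, -2, -3); a normal to Π_1 is C_2A_1 × C_2B_3 = (24, 30, 12).
Using C_2: Π_1 has equation 24x + 30y + 12z = 84.
Foot = T − λn with λ = (n·T − d)/|n|² = (-456 − 84)/1620 = -1/3.
Foot = (-10, -6, -3) − (-1/3)·(24, 30, 12) = (-2, 4, 1).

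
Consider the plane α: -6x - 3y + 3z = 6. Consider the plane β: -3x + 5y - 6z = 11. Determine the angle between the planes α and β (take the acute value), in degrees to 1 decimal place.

cos θ = |n₁·n₂| / (|n₁||n₂|) = |-15| / (√54 · √70).
θ = arccos(0.24398) ≈ 75.9°.

75.9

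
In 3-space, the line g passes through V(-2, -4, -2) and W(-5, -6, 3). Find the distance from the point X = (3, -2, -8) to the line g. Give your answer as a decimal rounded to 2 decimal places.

1.35

A direction vector for g is W − V = (-3, -2, 5).
Taking (-2, -4, -2) on g with direction v = (-3, -2, 5): w = X − (-2, -4, -2) = (5, 2, -6), and w × v = (-2, -7, -4).
Distance = |w × v| / |v| = √69 / √38 ≈ 1.35.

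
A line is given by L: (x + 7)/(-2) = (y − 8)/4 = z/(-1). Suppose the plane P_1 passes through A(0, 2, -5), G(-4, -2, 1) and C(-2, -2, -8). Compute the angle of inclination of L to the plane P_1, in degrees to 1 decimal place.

L has direction (-2, 4, -1) through (-7, 8, 0).
AG = (-4, -4, 6), AC = (-2, -4, -3); a normal to P_1 is AG × AC = (36, -24, 8).
Using A: P_1 has equation 36x - 24y + 8z = -88.
sin θ = |n·v| / (|n||v|) = |-176| / (√1936 · √21) = 0.87287.
θ ≈ 60.8°.

60.8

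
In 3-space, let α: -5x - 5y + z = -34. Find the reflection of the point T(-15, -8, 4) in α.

λ = (n·T − d)/|n|² = (119 − (-34))/51 = 3.
Reflection = T − 2λn = (-15, -8, 4) − 6·(-5, -5, 1) = (15, 22, -2).

(15, 22, -2)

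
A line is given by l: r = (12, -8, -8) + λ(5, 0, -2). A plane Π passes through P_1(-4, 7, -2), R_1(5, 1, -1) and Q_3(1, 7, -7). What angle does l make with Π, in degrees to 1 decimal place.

P_1R_1 = (9, -6, 1), P_1Q_3 = (5, 0, -5); a normal to Π is P_1R_1 × P_1Q_3 = (30, 50, 30).
Using P_1: Π has equation 30x + 50y + 30z = 170.
sin θ = |n·v| / (|n||v|) = |90| / (√4300 · √29) = 0.25486.
θ ≈ 14.8°.

14.8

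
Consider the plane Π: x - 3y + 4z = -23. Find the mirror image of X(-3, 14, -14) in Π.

(3, -4, 10)

λ = (n·X − d)/|n|² = (-101 − (-23))/26 = -3.
Reflection = X − 2λn = (-3, 14, -14) − (-6)·(1, -3, 4) = (3, -4, 10).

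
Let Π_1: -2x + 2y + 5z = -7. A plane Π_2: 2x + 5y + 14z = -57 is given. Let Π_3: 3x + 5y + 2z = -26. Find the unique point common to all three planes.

(-5, -1, -3)

Solving the 3×3 linear system -2x + 2y + 5z = -7, 2x + 5y + 14z = -57, 3x + 5y + 2z = -26 (e.g. by elimination or Cramer's rule, determinant = 171) gives (-5, -1, -3).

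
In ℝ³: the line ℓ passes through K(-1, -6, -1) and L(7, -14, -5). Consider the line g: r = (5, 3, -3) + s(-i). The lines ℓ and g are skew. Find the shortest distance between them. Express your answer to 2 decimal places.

5.81

A direction vector for ℓ is L − K = (8, -8, -4).
Common perpendicular direction n = (8, -8, -4) × (-1, 0, 0) = (0, 4, -8).
With w = (5, 3, -3) − (-1, -6, -1) = (6, 9, -2), w · n = 52.
Distance = |w · n| / |n| = |52| / √80 ≈ 5.81.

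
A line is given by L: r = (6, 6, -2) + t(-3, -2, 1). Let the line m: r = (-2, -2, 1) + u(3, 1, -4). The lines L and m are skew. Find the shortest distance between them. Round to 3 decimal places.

2.120

Common perpendicular direction n = (-3, -2, 1) × (3, 1, -4) = (7, -9, 3).
With w = (-2, -2, 1) − (6, 6, -2) = (-8, -8, 3), w · n = 25.
Distance = |w · n| / |n| = |25| / √139 ≈ 2.120.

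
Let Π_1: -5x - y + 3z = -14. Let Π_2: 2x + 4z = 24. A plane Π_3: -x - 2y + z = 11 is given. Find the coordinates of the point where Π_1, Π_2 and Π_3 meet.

Solving the 3×3 linear system -5x - y + 3z = -14, 2x + 4z = 24, -x - 2y + z = 11 (e.g. by elimination or Cramer's rule, determinant = -46) gives (6, -7, 3).

(6, -7, 3)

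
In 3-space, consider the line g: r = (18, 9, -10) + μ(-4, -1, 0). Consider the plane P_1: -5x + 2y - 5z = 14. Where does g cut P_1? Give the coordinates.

Substitute r = (18, 9, -10) + t(-4, -1, 0) into the plane: -22 + 18t = 14, so t = 2.
Intersection: (18, 9, -10) + 2·(-4, -1, 0) = (10, 7, -10).

(10, 7, -10)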